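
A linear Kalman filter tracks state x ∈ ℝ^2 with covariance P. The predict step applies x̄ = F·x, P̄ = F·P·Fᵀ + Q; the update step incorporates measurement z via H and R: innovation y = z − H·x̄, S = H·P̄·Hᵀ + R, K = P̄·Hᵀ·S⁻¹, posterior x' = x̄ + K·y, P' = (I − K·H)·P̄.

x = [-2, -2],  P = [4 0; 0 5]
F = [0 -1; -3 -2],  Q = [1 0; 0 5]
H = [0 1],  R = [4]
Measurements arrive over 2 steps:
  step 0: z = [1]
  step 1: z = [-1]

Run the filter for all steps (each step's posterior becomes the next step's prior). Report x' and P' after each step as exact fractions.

step 0: x' = [8/13, 101/65], P' = [58/13 8/13; 8/13 244/65]
step 1: x' = [-4823/4651, -5679/4651], P' = [16423/4651 2432/4651; 2432/4651 17564/4651]

step 0: x̄ = F·x = [2, 10]
step 0: P̄ = F·P·Fᵀ + Q = [6 10; 10 61]
step 0: y = z − H·x̄ = [-9]
step 0: S = H·P̄·Hᵀ + R = [65]
step 0: K = P̄·Hᵀ·S⁻¹ = [2/13; 61/65]
step 0: x' = x̄ + K·y = [8/13, 101/65]
step 0: P' = (I − K·H)·P̄ = [58/13 8/13; 8/13 244/65]
step 1: x̄ = F·x = [-101/65, -322/65]
step 1: P̄ = F·P·Fᵀ + Q = [309/65 608/65; 608/65 4391/65]
step 1: y = z − H·x̄ = [257/65]
step 1: S = H·P̄·Hᵀ + R = [4651/65]
step 1: K = P̄·Hᵀ·S⁻¹ = [608/4651; 4391/4651]
step 1: x' = x̄ + K·y = [-4823/4651, -5679/4651]
step 1: P' = (I − K·H)·P̄ = [16423/4651 2432/4651; 2432/4651 17564/4651]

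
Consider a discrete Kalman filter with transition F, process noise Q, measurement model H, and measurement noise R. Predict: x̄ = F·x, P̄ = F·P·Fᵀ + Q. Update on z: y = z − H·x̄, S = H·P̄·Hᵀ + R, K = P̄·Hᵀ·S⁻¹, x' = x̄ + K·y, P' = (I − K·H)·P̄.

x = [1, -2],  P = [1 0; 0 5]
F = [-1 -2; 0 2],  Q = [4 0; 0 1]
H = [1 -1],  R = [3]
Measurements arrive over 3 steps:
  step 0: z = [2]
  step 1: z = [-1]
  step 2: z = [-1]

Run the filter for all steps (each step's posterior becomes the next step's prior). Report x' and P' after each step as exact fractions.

step 0: x' = [42/89, -151/89], P' = [200/89 65/89; 65/89 188/89]
step 1: x' = [-165/148, -821/1480], P' = [539/222 343/444; 343/444 8599/4440]
step 2: x' = [-10238/52831, 56323/105662], P' = [129280/52831 40846/52831; 40846/52831 100915/52831]

step 0: x̄ = F·x = [3, -4]
step 0: P̄ = F·P·Fᵀ + Q = [25 -20; -20 21]
step 0: y = z − H·x̄ = [-5]
step 0: S = H·P̄·Hᵀ + R = [89]
step 0: K = P̄·Hᵀ·S⁻¹ = [45/89; -41/89]
step 0: x' = x̄ + K·y = [42/89, -151/89]
step 0: P' = (I − K·H)·P̄ = [200/89 65/89; 65/89 188/89]
step 1: x̄ = F·x = [260/89, -302/89]
step 1: P̄ = F·P·Fᵀ + Q = [1568/89 -882/89; -882/89 841/89]
step 1: y = z − H·x̄ = [-651/89]
step 1: S = H·P̄·Hᵀ + R = [4440/89]
step 1: K = P̄·Hᵀ·S⁻¹ = [245/444; -1723/4440]
step 1: x' = x̄ + K·y = [-165/148, -821/1480]
step 1: P' = (I − K·H)·P̄ = [539/222 343/444; 343/444 8599/4440]
step 2: x̄ = F·x = [823/370, -821/740]
step 2: P̄ = F·P·Fᵀ + Q = [3194/185 -1719/185; -1719/185 9709/1110]
step 2: y = z − H·x̄ = [-3207/740]
step 2: S = H·P̄·Hᵀ + R = [52831/1110]
step 2: K = P̄·Hᵀ·S⁻¹ = [29478/52831; -20023/52831]
step 2: x' = x̄ + K·y = [-10238/52831, 56323/105662]
step 2: P' = (I − K·H)·P̄ = [129280/52831 40846/52831; 40846/52831 100915/52831]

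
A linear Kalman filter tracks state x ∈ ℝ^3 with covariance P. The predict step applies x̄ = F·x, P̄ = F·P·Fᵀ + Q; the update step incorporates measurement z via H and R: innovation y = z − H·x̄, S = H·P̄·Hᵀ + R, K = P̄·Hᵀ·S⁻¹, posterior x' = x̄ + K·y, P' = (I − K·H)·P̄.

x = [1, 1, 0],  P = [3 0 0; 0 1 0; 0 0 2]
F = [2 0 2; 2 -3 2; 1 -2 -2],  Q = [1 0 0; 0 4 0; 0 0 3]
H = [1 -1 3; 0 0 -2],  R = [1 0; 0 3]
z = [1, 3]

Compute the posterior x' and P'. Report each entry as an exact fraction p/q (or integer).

x̄ = F·x = [2, -1, -1]
P̄ = F·P·Fᵀ + Q = [21 20 -2; 20 33 4; -2 4 18]
y = z − H·x̄ = [1, 1]
S = H·P̄·Hᵀ + R = [141 -96; -96 75]
K = P̄·Hᵀ·S⁻¹ = [1/151 28/453; -281/453 -136/151; 16/151 -52/151]
x' = x̄ + K·y = [937/453, -1142/453, -187/151]
P' = (I − K·H)·P̄ = [9416/453 9287/453 -14/151; 9287/453 11404/453 204/151; -14/151 204/151 78/151]

x' = [937/453, -1142/453, -187/151]
P' = [9416/453 9287/453 -14/151; 9287/453 11404/453 204/151; -14/151 204/151 78/151]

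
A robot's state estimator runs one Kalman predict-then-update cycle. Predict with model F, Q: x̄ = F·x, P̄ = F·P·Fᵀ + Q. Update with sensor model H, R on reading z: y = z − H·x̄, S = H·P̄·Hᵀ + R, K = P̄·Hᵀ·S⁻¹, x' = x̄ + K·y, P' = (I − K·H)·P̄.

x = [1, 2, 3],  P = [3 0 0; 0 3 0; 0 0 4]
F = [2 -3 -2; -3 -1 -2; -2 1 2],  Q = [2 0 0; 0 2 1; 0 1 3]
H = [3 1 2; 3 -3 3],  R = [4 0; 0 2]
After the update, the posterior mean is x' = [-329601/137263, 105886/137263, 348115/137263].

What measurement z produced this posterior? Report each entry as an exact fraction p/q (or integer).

x̄ = F·x = [-10, -11, 6]
P̄ = F·P·Fᵀ + Q = [57 7 -37; 7 48 0; -37 0 34]
S = H·P̄·Hᵀ + R = [299 -24; -24 461]
K = P̄·Hᵀ·S⁻¹ = [48880/137263 14157/137263; 28857/137263 -35121/137263; -20039/137263 -3723/137263]
x' − x̄ = [1043029/137263, 1615779/137263, -475463/137263] = K·y
y = (KᵀK)⁻¹·Kᵀ·(x' − x̄) = [28, -23]
z = y + H·x̄ = [28, -23] + [-29, 21] = [-1, -2]

z = [-1, -2]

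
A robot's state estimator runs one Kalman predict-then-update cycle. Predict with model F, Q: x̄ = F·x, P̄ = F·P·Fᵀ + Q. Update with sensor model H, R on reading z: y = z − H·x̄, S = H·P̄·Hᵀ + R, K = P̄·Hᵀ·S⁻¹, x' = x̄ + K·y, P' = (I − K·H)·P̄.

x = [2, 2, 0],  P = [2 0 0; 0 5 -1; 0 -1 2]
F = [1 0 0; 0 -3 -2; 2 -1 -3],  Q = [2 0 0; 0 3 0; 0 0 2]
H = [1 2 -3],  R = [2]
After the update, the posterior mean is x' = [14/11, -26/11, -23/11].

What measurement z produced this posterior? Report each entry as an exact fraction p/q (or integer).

x̄ = F·x = [2, -6, 2]
P̄ = F·P·Fᵀ + Q = [4 0 4; 0 44 16; 4 16 27]
S = H·P̄·Hᵀ + R = [209]
K = P̄·Hᵀ·S⁻¹ = [-8/209; 40/209; -45/209]
x' − x̄ = [-8/11, 40/11, -45/11] = K·y
y = (KᵀK)⁻¹·Kᵀ·(x' − x̄) = [19]
z = y + H·x̄ = [19] + [-16] = [3]

z = [3]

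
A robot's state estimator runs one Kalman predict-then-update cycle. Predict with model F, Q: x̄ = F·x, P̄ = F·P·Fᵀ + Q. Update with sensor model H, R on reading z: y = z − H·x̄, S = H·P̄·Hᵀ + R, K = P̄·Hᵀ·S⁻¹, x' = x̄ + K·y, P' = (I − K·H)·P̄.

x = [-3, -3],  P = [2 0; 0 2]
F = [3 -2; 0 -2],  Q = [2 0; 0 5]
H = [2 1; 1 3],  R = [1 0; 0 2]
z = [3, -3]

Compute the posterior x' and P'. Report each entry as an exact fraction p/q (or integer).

x' = [15921/8009, -11118/8009]
P' = [3356/8009 -2084/8009; -2084/8009 2726/8009]

x̄ = F·x = [-3, 6]
P̄ = F·P·Fᵀ + Q = [28 8; 8 13]
y = z − H·x̄ = [3, -18]
S = H·P̄·Hᵀ + R = [158 151; 151 195]
K = P̄·Hᵀ·S⁻¹ = [4628/8009 -1448/8009; -1442/8009 3047/8009]
x' = x̄ + K·y = [15921/8009, -11118/8009]
P' = (I − K·H)·P̄ = [3356/8009 -2084/8009; -2084/8009 2726/8009]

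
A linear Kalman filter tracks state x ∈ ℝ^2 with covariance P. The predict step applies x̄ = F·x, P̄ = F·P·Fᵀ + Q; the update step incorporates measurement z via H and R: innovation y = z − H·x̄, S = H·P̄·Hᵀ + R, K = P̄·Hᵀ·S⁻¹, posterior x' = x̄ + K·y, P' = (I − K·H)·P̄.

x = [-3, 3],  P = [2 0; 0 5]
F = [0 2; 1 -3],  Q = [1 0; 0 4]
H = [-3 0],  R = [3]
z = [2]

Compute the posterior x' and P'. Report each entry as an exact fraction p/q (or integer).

x̄ = F·x = [6, -12]
P̄ = F·P·Fᵀ + Q = [21 -30; -30 51]
y = z − H·x̄ = [20]
S = H·P̄·Hᵀ + R = [192]
K = P̄·Hᵀ·S⁻¹ = [-21/64; 15/32]
x' = x̄ + K·y = [-9/16, -21/8]
P' = (I − K·H)·P̄ = [21/64 -15/32; -15/32 141/16]

x' = [-9/16, -21/8]
P' = [21/64 -15/32; -15/32 141/16]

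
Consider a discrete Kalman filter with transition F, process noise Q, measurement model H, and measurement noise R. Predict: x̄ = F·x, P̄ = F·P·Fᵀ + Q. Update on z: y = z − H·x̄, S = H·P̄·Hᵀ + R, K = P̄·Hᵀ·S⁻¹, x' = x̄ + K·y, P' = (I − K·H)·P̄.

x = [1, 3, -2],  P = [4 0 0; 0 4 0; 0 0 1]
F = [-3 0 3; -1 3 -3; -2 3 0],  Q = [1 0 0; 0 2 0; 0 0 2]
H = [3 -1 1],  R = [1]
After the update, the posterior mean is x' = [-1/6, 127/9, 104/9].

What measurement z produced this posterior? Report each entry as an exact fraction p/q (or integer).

x̄ = F·x = [-9, 14, 7]
P̄ = F·P·Fᵀ + Q = [46 3 24; 3 51 44; 24 44 54]
S = H·P̄·Hᵀ + R = [558]
K = P̄·Hᵀ·S⁻¹ = [53/186; 1/279; 41/279]
x' − x̄ = [53/6, 1/9, 41/9] = K·y
y = (KᵀK)⁻¹·Kᵀ·(x' − x̄) = [31]
z = y + H·x̄ = [31] + [-34] = [-3]

z = [-3]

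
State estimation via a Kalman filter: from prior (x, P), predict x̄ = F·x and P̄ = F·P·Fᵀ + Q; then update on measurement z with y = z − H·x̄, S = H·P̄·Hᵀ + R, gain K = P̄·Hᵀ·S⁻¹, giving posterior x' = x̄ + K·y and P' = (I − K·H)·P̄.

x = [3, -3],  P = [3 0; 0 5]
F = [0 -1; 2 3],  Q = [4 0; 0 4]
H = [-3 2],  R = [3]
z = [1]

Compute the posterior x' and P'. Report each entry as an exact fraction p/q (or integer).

x̄ = F·x = [3, -3]
P̄ = F·P·Fᵀ + Q = [9 -15; -15 61]
y = z − H·x̄ = [16]
S = H·P̄·Hᵀ + R = [508]
K = P̄·Hᵀ·S⁻¹ = [-57/508; 167/508]
x' = x̄ + K·y = [153/127, 287/127]
P' = (I − K·H)·P̄ = [1323/508 1899/508; 1899/508 3099/508]

x' = [153/127, 287/127]
P' = [1323/508 1899/508; 1899/508 3099/508]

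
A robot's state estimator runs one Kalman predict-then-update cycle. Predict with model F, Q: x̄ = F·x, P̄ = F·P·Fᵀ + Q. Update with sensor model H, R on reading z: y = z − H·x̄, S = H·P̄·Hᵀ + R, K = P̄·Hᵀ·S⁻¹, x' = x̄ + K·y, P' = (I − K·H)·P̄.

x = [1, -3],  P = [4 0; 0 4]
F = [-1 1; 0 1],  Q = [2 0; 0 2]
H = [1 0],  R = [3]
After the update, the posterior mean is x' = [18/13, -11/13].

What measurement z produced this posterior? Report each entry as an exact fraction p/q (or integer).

z = [3]

x̄ = F·x = [-4, -3]
P̄ = F·P·Fᵀ + Q = [10 4; 4 6]
S = H·P̄·Hᵀ + R = [13]
K = P̄·Hᵀ·S⁻¹ = [10/13; 4/13]
x' − x̄ = [70/13, 28/13] = K·y
y = (KᵀK)⁻¹·Kᵀ·(x' − x̄) = [7]
z = y + H·x̄ = [7] + [-4] = [3]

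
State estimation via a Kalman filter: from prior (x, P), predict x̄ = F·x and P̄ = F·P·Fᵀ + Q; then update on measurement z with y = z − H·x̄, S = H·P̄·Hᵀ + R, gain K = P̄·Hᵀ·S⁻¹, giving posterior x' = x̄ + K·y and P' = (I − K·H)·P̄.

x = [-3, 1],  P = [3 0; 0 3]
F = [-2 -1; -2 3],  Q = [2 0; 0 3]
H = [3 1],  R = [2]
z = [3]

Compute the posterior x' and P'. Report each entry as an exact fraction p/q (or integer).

x̄ = F·x = [5, 9]
P̄ = F·P·Fᵀ + Q = [17 3; 3 42]
y = z − H·x̄ = [-21]
S = H·P̄·Hᵀ + R = [215]
K = P̄·Hᵀ·S⁻¹ = [54/215; 51/215]
x' = x̄ + K·y = [-59/215, 864/215]
P' = (I − K·H)·P̄ = [739/215 -2109/215; -2109/215 6429/215]

x' = [-59/215, 864/215]
P' = [739/215 -2109/215; -2109/215 6429/215]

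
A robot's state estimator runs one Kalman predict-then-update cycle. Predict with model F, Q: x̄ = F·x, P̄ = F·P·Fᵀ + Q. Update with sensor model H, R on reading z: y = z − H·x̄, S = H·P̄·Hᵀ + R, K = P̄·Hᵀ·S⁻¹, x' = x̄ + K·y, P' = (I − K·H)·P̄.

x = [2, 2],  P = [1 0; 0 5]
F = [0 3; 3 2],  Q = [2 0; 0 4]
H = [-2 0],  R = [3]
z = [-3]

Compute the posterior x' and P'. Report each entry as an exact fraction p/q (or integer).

x̄ = F·x = [6, 10]
P̄ = F·P·Fᵀ + Q = [47 30; 30 33]
y = z − H·x̄ = [9]
S = H·P̄·Hᵀ + R = [191]
K = P̄·Hᵀ·S⁻¹ = [-94/191; -60/191]
x' = x̄ + K·y = [300/191, 1370/191]
P' = (I − K·H)·P̄ = [141/191 90/191; 90/191 2703/191]

x' = [300/191, 1370/191]
P' = [141/191 90/191; 90/191 2703/191]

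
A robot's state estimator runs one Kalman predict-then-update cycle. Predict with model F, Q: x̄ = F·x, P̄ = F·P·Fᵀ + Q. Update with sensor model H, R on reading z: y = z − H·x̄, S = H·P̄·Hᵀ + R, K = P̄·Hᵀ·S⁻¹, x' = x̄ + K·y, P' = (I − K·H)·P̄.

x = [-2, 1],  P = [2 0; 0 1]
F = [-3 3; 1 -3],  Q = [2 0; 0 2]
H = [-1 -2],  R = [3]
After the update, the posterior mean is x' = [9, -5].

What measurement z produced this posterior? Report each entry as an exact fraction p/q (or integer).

x̄ = F·x = [9, -5]
P̄ = F·P·Fᵀ + Q = [29 -15; -15 13]
S = H·P̄·Hᵀ + R = [24]
K = P̄·Hᵀ·S⁻¹ = [1/24; -11/24]
x' − x̄ = [0, 0] = K·y
y = (KᵀK)⁻¹·Kᵀ·(x' − x̄) = [0]
z = y + H·x̄ = [0] + [1] = [1]

z = [1]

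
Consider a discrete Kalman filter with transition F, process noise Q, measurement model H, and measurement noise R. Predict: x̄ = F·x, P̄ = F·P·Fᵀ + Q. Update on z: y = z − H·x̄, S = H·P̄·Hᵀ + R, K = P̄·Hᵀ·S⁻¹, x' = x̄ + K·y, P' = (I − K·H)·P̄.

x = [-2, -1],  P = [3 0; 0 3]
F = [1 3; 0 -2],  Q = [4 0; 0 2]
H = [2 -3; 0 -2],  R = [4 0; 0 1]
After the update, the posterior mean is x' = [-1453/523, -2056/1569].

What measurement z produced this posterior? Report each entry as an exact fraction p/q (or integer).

z = [-2, 3]

x̄ = F·x = [-5, 2]
P̄ = F·P·Fᵀ + Q = [34 -18; -18 14]
S = H·P̄·Hᵀ + R = [482 156; 156 57]
K = P̄·Hᵀ·S⁻¹ = [223/523 -280/523; -13/523 -664/1569]
x' − x̄ = [1162/523, -5194/1569] = K·y
y = (KᵀK)⁻¹·Kᵀ·(x' − x̄) = [14, 7]
z = y + H·x̄ = [14, 7] + [-16, -4] = [-2, 3]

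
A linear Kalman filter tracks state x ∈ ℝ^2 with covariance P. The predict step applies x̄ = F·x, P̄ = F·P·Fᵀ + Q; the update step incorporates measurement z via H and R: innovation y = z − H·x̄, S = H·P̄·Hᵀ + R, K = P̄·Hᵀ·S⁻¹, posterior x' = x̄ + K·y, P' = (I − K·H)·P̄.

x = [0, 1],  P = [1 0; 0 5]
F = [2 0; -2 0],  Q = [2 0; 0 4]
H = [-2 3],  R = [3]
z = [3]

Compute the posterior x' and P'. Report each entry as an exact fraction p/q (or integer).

x' = [-24/49, 32/49]
P' = [102/49 60/49; 60/49 152/147]

x̄ = F·x = [0, 0]
P̄ = F·P·Fᵀ + Q = [6 -4; -4 8]
y = z − H·x̄ = [3]
S = H·P̄·Hᵀ + R = [147]
K = P̄·Hᵀ·S⁻¹ = [-8/49; 32/147]
x' = x̄ + K·y = [-24/49, 32/49]
P' = (I − K·H)·P̄ = [102/49 60/49; 60/49 152/147]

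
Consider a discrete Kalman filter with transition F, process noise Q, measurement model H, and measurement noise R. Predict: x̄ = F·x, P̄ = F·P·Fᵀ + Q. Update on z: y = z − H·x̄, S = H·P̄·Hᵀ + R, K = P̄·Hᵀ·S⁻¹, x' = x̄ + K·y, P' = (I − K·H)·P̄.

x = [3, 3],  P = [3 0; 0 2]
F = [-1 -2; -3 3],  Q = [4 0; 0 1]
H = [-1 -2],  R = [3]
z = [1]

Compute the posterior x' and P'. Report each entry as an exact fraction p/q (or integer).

x' = [-819/95, 356/95]
P' = [2769/190 -1371/190; -1371/190 819/190]

x̄ = F·x = [-9, 0]
P̄ = F·P·Fᵀ + Q = [15 -3; -3 46]
y = z − H·x̄ = [-8]
S = H·P̄·Hᵀ + R = [190]
K = P̄·Hᵀ·S⁻¹ = [-9/190; -89/190]
x' = x̄ + K·y = [-819/95, 356/95]
P' = (I − K·H)·P̄ = [2769/190 -1371/190; -1371/190 819/190]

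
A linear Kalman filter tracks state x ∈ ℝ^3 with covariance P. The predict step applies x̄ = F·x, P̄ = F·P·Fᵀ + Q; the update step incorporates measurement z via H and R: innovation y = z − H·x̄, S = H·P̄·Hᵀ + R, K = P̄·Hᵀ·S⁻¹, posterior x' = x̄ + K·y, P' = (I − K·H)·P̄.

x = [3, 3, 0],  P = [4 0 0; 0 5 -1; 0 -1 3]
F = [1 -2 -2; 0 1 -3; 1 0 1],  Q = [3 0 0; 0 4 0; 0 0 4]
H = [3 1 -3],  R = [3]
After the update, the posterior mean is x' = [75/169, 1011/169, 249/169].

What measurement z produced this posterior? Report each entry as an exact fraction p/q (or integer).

z = [3]

x̄ = F·x = [-3, 3, 3]
P̄ = F·P·Fᵀ + Q = [31 4 0; 4 42 -10; 0 -10 11]
S = H·P̄·Hᵀ + R = [507]
K = P̄·Hᵀ·S⁻¹ = [97/507; 28/169; -43/507]
x' − x̄ = [582/169, 504/169, -258/169] = K·y
y = (KᵀK)⁻¹·Kᵀ·(x' − x̄) = [18]
z = y + H·x̄ = [18] + [-15] = [3]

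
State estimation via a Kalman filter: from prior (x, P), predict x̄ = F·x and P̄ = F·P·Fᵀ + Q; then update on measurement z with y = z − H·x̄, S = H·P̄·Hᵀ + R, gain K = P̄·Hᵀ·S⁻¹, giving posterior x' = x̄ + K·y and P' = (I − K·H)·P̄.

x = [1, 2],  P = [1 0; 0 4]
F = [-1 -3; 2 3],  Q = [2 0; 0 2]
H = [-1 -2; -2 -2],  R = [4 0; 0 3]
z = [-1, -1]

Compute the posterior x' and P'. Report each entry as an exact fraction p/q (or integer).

x' = [-919/1033, 1308/1033]
P' = [5900/1033 -4724/1033; -4724/1033 4190/1033]

x̄ = F·x = [-7, 8]
P̄ = F·P·Fᵀ + Q = [39 -38; -38 42]
y = z − H·x̄ = [8, 1]
S = H·P̄·Hᵀ + R = [59 18; 18 23]
K = P̄·Hᵀ·S⁻¹ = [887/1033 -784/1033; -914/1033 356/1033]
x' = x̄ + K·y = [-919/1033, 1308/1033]
P' = (I − K·H)·P̄ = [5900/1033 -4724/1033; -4724/1033 4190/1033]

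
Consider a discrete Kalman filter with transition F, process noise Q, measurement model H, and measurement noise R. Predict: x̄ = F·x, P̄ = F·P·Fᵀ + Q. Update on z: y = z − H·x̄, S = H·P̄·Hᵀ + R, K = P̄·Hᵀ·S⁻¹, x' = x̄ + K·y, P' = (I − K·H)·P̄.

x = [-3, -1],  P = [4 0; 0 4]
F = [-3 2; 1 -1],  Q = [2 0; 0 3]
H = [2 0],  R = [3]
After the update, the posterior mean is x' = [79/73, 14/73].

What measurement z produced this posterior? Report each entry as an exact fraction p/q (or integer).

z = [2]

x̄ = F·x = [7, -2]
P̄ = F·P·Fᵀ + Q = [54 -20; -20 11]
S = H·P̄·Hᵀ + R = [219]
K = P̄·Hᵀ·S⁻¹ = [36/73; -40/219]
x' − x̄ = [-432/73, 160/73] = K·y
y = (KᵀK)⁻¹·Kᵀ·(x' − x̄) = [-12]
z = y + H·x̄ = [-12] + [14] = [2]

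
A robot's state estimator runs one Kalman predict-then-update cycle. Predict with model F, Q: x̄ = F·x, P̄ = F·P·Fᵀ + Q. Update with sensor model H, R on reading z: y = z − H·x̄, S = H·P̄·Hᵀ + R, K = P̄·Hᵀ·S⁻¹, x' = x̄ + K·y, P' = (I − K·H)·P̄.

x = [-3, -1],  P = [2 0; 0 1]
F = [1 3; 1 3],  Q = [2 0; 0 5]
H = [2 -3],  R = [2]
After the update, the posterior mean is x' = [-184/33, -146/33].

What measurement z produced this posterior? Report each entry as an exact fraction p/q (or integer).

x̄ = F·x = [-6, -6]
P̄ = F·P·Fᵀ + Q = [13 11; 11 16]
S = H·P̄·Hᵀ + R = [66]
K = P̄·Hᵀ·S⁻¹ = [-7/66; -13/33]
x' − x̄ = [14/33, 52/33] = K·y
y = (KᵀK)⁻¹·Kᵀ·(x' − x̄) = [-4]
z = y + H·x̄ = [-4] + [6] = [2]

z = [2]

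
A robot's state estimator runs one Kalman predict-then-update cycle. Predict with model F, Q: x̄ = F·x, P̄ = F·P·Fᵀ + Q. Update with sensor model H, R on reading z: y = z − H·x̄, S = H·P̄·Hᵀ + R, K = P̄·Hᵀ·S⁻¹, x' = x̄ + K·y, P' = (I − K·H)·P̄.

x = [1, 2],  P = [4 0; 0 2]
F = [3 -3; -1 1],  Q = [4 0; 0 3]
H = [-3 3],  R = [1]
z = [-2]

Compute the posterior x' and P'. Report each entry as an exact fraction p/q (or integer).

x' = [51/116, -103/464]
P' = [115/58 441/232; 441/232 1791/928]

x̄ = F·x = [-3, 1]
P̄ = F·P·Fᵀ + Q = [58 -18; -18 9]
y = z − H·x̄ = [-14]
S = H·P̄·Hᵀ + R = [928]
K = P̄·Hᵀ·S⁻¹ = [-57/232; 81/928]
x' = x̄ + K·y = [51/116, -103/464]
P' = (I − K·H)·P̄ = [115/58 441/232; 441/232 1791/928]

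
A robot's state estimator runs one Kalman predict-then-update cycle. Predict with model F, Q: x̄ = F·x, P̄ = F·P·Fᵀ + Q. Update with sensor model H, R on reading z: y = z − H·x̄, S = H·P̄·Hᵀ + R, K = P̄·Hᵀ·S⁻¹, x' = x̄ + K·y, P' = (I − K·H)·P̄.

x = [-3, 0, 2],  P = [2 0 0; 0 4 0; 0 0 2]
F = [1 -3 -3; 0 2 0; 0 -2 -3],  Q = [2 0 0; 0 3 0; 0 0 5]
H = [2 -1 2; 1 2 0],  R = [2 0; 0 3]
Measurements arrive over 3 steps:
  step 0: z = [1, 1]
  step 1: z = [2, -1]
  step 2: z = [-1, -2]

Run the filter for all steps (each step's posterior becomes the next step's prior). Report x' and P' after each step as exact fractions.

step 0: x' = [-6319/12143, 5109/12143, 14608/12143], P' = [81646/36429 -35984/36429 -30238/12143; -35984/36429 40858/36429 17330/12143; -30238/12143 17330/12143 41249/12143]
step 1: x' = [480221561/1100350884, -182960983/275087721, 76186325/366783628], P' = [1877772863/1100350884 -167209807/275087721 -649716173/366783628; -167209807/275087721 230128646/275087721 84043147/91695907; -649716173/366783628 84043147/91695907 892744537/366783628]
step 2: x' = [-9906823741/77081715236, -1803518285763/1927042880900, -10502423691/12636346760], P' = [98276463571/57811286427 -69866837983/115622572854 -2229676267/1263634676; -69866837983/115622572854 2411031194471/2890564321350 5764958869/6318173380; -2229676267/1263634676 5764958869/6318173380 6132483961/2527269352]

step 0: x̄ = F·x = [-9, 0, -6]
step 0: P̄ = F·P·Fᵀ + Q = [58 -24 42; -24 19 -16; 42 -16 39]
step 0: y = z − H·x̄ = [31, 10]
step 0: S = H·P̄·Hᵀ + R = [905 26; 26 41]
step 0: K = P̄·Hᵀ·S⁻¹ = [8924/36429 3226/36429; -4423/36429 15244/36429; 2346/12143 1474/12143]
step 0: x' = x̄ + K·y = [-6319/12143, 5109/12143, 14608/12143]
step 0: P' = (I − K·H)·P̄ = [81646/36429 -35984/36429 -30238/12143; -35984/36429 40858/36429 17330/12143; -30238/12143 17330/12143 41249/12143]
step 1: x̄ = F·x = [-65470/12143, 10218/12143, -54042/12143]
step 1: P̄ = F·P·Fᵀ + Q = [3331957/36429 -629056/36429 2482831/36429; -629056/36429 272719/36429 -475372/36429; 2482831/36429 -475372/36429 2083180/36429]
step 1: y = z − H·x̄ = [273528/12143, 32891/12143]
step 1: S = H·P̄·Hᵀ + R = [46286485/36429 7295482/36429; 7295482/36429 2015896/36429]
step 1: K = P̄·Hᵀ·S⁻¹ = [131521979/550175442 180031469/1100350884; -30144689/275087721 97682495/275087721; 37471035/183391814 7543001/366783628]
step 1: x' = x̄ + K·y = [480221561/1100350884, -182960983/275087721, 76186325/366783628]
step 1: P' = (I − K·H)·P̄ = [1877772863/1100350884 -167209807/275087721 -649716173/366783628; -167209807/275087721 230128646/275087721 84043147/91695907; -649716173/366783628 84043147/91695907 892744537/366783628]
step 2: x̄ = F·x = [497519108/275087721, -365921966/275087721, 778010939/1100350884]
step 2: P̄ = F·P·Fᵀ + Q = [17582113655/275087721 -3227968136/275087721 12985020119/275087721; -3227968136/275087721 1745777747/275087721 -2433291230/275087721; 12985020119/275087721 -2433291230/275087721 45390128423/1100350884]
step 2: y = z − H·x̄ = [-4050106745/550175442, -315850618/275087721]
step 2: S = H·P̄·Hᵀ + R = [244539734648/275087721 38225642726/275087721; 38225642726/275087721 12478615262/275087721]
step 2: K = P̄·Hᵀ·S⁻¹ = [27470967703/115622572854 9469875196/57811286427; -314717864243/2890564321350 1025130479789/2890564321350; 1300349133/6318173380 127178801/6318173380]
step 2: x' = x̄ + K·y = [-9906823741/77081715236, -1803518285763/1927042880900, -10502423691/12636346760]
step 2: P' = (I − K·H)·P̄ = [98276463571/57811286427 -69866837983/115622572854 -2229676267/1263634676; -69866837983/115622572854 2411031194471/2890564321350 5764958869/6318173380; -2229676267/1263634676 5764958869/6318173380 6132483961/2527269352]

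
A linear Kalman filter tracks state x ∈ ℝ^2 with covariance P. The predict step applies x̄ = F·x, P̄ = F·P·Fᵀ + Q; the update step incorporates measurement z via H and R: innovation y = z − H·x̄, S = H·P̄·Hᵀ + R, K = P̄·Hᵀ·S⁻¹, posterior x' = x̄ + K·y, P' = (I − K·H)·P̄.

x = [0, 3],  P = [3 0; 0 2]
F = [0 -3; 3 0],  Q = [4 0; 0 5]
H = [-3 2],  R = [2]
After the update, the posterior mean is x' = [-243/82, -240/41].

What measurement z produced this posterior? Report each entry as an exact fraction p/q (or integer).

x̄ = F·x = [-9, 0]
P̄ = F·P·Fᵀ + Q = [22 0; 0 32]
S = H·P̄·Hᵀ + R = [328]
K = P̄·Hᵀ·S⁻¹ = [-33/164; 8/41]
x' − x̄ = [495/82, -240/41] = K·y
y = (KᵀK)⁻¹·Kᵀ·(x' − x̄) = [-30]
z = y + H·x̄ = [-30] + [27] = [-3]

z = [-3]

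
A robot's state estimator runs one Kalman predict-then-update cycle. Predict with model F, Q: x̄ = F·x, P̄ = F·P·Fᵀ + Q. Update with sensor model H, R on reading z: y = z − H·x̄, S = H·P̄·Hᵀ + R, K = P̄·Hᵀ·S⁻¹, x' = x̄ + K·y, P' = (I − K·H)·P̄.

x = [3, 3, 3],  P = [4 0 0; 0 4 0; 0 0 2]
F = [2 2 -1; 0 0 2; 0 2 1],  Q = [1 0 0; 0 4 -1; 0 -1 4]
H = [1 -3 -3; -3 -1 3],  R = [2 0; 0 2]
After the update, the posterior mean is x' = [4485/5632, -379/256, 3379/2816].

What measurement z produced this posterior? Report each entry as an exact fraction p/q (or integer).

x̄ = F·x = [9, 6, 9]
P̄ = F·P·Fᵀ + Q = [35 -4 14; -4 12 3; 14 3 22]
S = H·P̄·Hᵀ + R = [337 -149; -149 233]
K = P̄·Hᵀ·S⁻¹ = [-3813/28160 -9569/28160; -229/1280 -97/1280; -2771/14080 -503/14080]
x' − x̄ = [-46203/5632, -1915/256, -21965/2816] = K·y
y = (KᵀK)⁻¹·Kᵀ·(x' − x̄) = [38, 9]
z = y + H·x̄ = [38, 9] + [-36, -6] = [2, 3]

z = [2, 3]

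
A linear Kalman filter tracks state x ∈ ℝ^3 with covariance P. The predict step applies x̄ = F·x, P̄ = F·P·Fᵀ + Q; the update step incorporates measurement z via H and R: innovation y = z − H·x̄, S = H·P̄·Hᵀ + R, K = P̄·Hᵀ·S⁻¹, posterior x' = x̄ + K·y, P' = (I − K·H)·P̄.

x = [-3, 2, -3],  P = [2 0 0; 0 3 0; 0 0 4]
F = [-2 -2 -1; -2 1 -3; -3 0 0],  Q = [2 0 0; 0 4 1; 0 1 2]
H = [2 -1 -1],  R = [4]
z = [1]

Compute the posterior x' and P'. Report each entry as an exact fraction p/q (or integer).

x' = [947/101, 1105/101, 756/101]
P' = [1950/101 2350/101 1446/101; 2350/101 3855/101 989/101; 1446/101 989/101 1939/101]

x̄ = F·x = [5, 17, 9]
P̄ = F·P·Fᵀ + Q = [26 14 12; 14 51 13; 12 13 20]
y = z − H·x̄ = [17]
S = H·P̄·Hᵀ + R = [101]
K = P̄·Hᵀ·S⁻¹ = [26/101; -36/101; -9/101]
x' = x̄ + K·y = [947/101, 1105/101, 756/101]
P' = (I − K·H)·P̄ = [1950/101 2350/101 1446/101; 2350/101 3855/101 989/101; 1446/101 989/101 1939/101]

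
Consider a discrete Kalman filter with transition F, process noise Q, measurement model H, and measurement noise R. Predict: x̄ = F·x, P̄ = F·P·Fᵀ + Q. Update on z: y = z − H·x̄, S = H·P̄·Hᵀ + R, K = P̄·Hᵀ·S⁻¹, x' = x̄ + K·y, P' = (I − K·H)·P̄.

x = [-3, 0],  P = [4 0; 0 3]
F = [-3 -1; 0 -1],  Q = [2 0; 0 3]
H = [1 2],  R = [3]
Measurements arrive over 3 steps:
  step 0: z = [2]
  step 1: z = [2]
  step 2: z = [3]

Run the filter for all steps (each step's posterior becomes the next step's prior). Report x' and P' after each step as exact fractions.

step 0: x' = [391/80, -21/16], P' = [1071/80 -93/16; -93/16 51/16]
step 1: x' = [-1157/2462, 2277/2462], P' = [34149/1231 -30411/2462; -30411/2462 15093/2462]
step 2: x' = [1428024/244975, -725337/489950], P' = [8454093/244975 -3777117/244975; -3777117/244975 3683571/489950]

step 0: x̄ = F·x = [9, 0]
step 0: P̄ = F·P·Fᵀ + Q = [41 3; 3 6]
step 0: y = z − H·x̄ = [-7]
step 0: S = H·P̄·Hᵀ + R = [80]
step 0: K = P̄·Hᵀ·S⁻¹ = [47/80; 3/16]
step 0: x' = x̄ + K·y = [391/80, -21/16]
step 0: P' = (I − K·H)·P̄ = [1071/80 -93/16; -93/16 51/16]
step 1: x̄ = F·x = [-267/20, 21/16]
step 1: P̄ = F·P·Fᵀ + Q = [454/5 -57/4; -57/4 99/16]
step 1: y = z − H·x̄ = [509/40]
step 1: S = H·P̄·Hᵀ + R = [1231/20]
step 1: K = P̄·Hᵀ·S⁻¹ = [1246/1231; -75/2462]
step 1: x' = x̄ + K·y = [-1157/2462, 2277/2462]
step 1: P' = (I − K·H)·P̄ = [34149/1231 -30411/2462; -30411/2462 15093/2462]
step 2: x̄ = F·x = [597/1231, -2277/2462]
step 2: P̄ = F·P·Fᵀ + Q = [452233/2462 -38070/1231; -38070/1231 22479/2462]
step 2: y = z − H·x̄ = [5373/1231]
step 2: S = H·P̄·Hᵀ + R = [244975/2462]
step 2: K = P̄·Hᵀ·S⁻¹ = [299953/244975; -31182/244975]
step 2: x' = x̄ + K·y = [1428024/244975, -725337/489950]
step 2: P' = (I − K·H)·P̄ = [8454093/244975 -3777117/244975; -3777117/244975 3683571/489950]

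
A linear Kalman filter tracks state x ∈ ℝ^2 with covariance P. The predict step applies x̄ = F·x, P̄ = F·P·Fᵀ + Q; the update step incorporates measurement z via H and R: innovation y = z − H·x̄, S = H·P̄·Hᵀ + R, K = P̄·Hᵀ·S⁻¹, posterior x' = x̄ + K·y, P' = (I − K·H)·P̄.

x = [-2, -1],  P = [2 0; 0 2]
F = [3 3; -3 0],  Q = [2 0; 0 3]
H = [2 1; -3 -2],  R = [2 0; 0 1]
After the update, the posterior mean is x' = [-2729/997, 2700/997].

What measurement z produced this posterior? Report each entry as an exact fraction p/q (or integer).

z = [-2, 3]

x̄ = F·x = [-9, 6]
P̄ = F·P·Fᵀ + Q = [38 -18; -18 21]
S = H·P̄·Hᵀ + R = [103 -144; -144 211]
K = P̄·Hᵀ·S⁻¹ = [1006/997 318/997; -1437/997 -924/997]
x' − x̄ = [6244/997, -3282/997] = K·y
y = (KᵀK)⁻¹·Kᵀ·(x' − x̄) = [10, -12]
z = y + H·x̄ = [10, -12] + [-12, 15] = [-2, 3]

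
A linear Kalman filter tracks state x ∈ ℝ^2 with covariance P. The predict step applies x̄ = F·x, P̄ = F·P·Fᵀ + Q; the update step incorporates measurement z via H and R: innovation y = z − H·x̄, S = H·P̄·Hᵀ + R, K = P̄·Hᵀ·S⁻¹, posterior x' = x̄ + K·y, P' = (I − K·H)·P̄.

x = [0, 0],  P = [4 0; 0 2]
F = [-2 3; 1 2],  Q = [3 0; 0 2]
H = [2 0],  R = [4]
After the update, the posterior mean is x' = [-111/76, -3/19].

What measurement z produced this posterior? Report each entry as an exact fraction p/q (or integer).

z = [-3]

x̄ = F·x = [0, 0]
P̄ = F·P·Fᵀ + Q = [37 4; 4 14]
S = H·P̄·Hᵀ + R = [152]
K = P̄·Hᵀ·S⁻¹ = [37/76; 1/19]
x' − x̄ = [-111/76, -3/19] = K·y
y = (KᵀK)⁻¹·Kᵀ·(x' − x̄) = [-3]
z = y + H·x̄ = [-3] + [0] = [-3]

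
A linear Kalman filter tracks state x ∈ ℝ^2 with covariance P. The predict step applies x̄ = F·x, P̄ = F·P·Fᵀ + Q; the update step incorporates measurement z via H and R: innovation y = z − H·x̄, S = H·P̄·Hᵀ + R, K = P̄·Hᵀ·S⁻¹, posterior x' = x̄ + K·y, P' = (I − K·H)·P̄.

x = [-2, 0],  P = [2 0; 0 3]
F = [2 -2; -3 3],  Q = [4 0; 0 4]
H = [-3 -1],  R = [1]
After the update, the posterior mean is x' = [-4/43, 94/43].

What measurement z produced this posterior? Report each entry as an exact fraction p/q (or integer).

x̄ = F·x = [-4, 6]
P̄ = F·P·Fᵀ + Q = [24 -30; -30 49]
S = H·P̄·Hᵀ + R = [86]
K = P̄·Hᵀ·S⁻¹ = [-21/43; 41/86]
x' − x̄ = [168/43, -164/43] = K·y
y = (KᵀK)⁻¹·Kᵀ·(x' − x̄) = [-8]
z = y + H·x̄ = [-8] + [6] = [-2]

z = [-2]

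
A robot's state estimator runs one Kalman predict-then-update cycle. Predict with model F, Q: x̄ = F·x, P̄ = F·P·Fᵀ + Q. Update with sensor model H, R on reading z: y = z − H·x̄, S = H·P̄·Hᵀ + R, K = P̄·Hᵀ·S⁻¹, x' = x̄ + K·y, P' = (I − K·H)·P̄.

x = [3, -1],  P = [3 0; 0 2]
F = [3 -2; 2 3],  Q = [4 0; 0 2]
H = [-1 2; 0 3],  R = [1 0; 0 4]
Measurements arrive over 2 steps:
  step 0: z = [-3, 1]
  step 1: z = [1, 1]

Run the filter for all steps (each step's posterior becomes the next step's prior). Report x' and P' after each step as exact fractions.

step 0: x̄ = F·x = [11, 3]
step 0: P̄ = F·P·Fᵀ + Q = [39 6; 6 32]
step 0: y = z − H·x̄ = [2, -8]
step 0: S = H·P̄·Hᵀ + R = [144 174; 174 292]
step 0: K = P̄·Hᵀ·S⁻¹ = [-102/109 135/218; 58/2943 311/981]
step 0: x' = x̄ + K·y = [455/109, 1481/2943]
step 0: P' = (I − K·H)·P̄ = [282/109 90/109; 90/109 1244/2943]
step 1: x̄ = F·x = [33893/2943, 9671/981]
step 1: P̄ = F·P·Fᵀ + Q = [56114/2943 16790/981; 16790/981 8522/327]
step 1: y = z − H·x̄ = [-21190/2943, -9344/327]
step 1: S = H·P̄·Hᵀ + R = [164369/2943 34342/327; 34342/327 26002/109]
step 1: K = P̄·Hᵀ·S⁻¹ = [-2612116/3375247 1876467/3375247; 206052/3375247 1015503/3375247]
step 1: x' = x̄ + K·y = [4058653/3375247, 2772701/3375247]
step 1: P' = (I − K·H)·P̄ = [7616028/3375247 2501956/3375247; 2501956/3375247 1354004/3375247]

step 0: x' = [455/109, 1481/2943], P' = [282/109 90/109; 90/109 1244/2943]
step 1: x' = [4058653/3375247, 2772701/3375247], P' = [7616028/3375247 2501956/3375247; 2501956/3375247 1354004/3375247]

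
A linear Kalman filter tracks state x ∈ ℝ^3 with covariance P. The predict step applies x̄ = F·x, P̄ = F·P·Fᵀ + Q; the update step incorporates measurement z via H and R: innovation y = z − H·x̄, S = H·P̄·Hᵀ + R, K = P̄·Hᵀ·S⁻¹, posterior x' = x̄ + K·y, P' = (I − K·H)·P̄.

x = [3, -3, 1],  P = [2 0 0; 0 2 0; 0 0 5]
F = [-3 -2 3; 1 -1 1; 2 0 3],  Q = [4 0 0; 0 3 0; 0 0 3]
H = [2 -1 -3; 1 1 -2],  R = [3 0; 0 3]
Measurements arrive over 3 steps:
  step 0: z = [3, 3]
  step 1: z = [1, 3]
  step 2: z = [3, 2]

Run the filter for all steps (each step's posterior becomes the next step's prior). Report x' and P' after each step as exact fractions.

step 0: x̄ = F·x = [0, 7, 9]
step 0: P̄ = F·P·Fᵀ + Q = [75 13 33; 13 12 19; 33 19 56]
step 0: y = z − H·x̄ = [37, 14]
step 0: S = H·P̄·Hᵀ + R = [485 237; 237 132]
step 0: K = P̄·Hᵀ·S⁻¹ = [-66/2617 1664/7851; -865/2617 3886/7851; -584/2617 -141/2617]
step 0: x' = x̄ + K·y = [15970/7851, 13346/7851, -29/2617]
step 0: P' = (I − K·H)·P̄ = [559741/7851 115181/7851 111655/2617; 115181/7851 33145/7851 22778/2617; 111655/2617 22778/2617 67428/2617]
step 1: x̄ = F·x = [-74863/7851, 2537/7851, 31679/7851]
step 1: P̄ = F·P·Fᵀ + Q = [1555003/7851 -1232570/7851 -3413513/7851; -1232570/7851 1121623/7851 2965795/7851; -3413513/7851 2965795/7851 8102653/7851]
step 1: y = z − H·x̄ = [255151/7851, 53079/2617]
step 1: S = H·P̄·Hᵀ + R = [143976271/7851 23433509/2617; 23433509/2617 11478841/2617]
step 1: K = P̄·Hᵀ·S⁻¹ = [-1212817/45964241 132205346/505606651; -59252605/183856964 975702319/2022426604; -10409593/45964241 -10746761/505606651]
step 1: x' = x̄ + K·y = [-2573330048/505606651, -369581527/1011213302, -1899167951/505606651]
step 1: P' = (I − K·H)·P̄ = [4531436244/505606651 1160266056/505606651 2647543131/505606651; 1160266056/505606651 3466611405/2022426604 647571084/505606651; 2647543131/505606651 647571084/505606651 1663677249/505606651]
step 2: x̄ = F·x = [2392067818/505606651, -8575414471/1011213302, -10844163949/505606651]
step 2: P̄ = F·P·Fᵀ + Q = [19741622752/505606651 -17895121293/1011213302 -28684642344/505606651; -17895121293/1011213302 41031993117/2022426604 23028374526/505606651; -28684642344/505606651 23028374526/505606651 66386177742/505606651]
step 2: y = z − H·x̄ = [-80175029531/1011213302, -37562950357/1011213302]
step 2: S = H·P̄·Hᵀ + R = [4825572427153/2022426604 2385435499649/2022426604; 2385435499649/2022426604 1207164407725/2022426604]
step 2: K = P̄·Hᵀ·S⁻¹ = [-167510939773/22243371354927 5354959973171/22243371354927; -7016723667046/22243371354927 10567497151439/22243371354927; -4784835053234/22243371354927 -747670901582/22243371354927]
step 2: x' = x̄ + K·y = [-26800344816202/7414457118309, -8282615293969/7414457118309, -23309462243453/7414457118309]
step 2: P' = (I − K·H)·P̄ = [63709549808096/7414457118309 16021890321431/7414457118309 37188240078178/7414457118309; 16021890321431/7414457118309 12351565821968/7414457118309 8902979495980/7414457118309; 37188240078178/7414457118309 8902979495980/7414457118309 23419445237870/7414457118309]

step 0: x' = [15970/7851, 13346/7851, -29/2617], P' = [559741/7851 115181/7851 111655/2617; 115181/7851 33145/7851 22778/2617; 111655/2617 22778/2617 67428/2617]
step 1: x' = [-2573330048/505606651, -369581527/1011213302, -1899167951/505606651], P' = [4531436244/505606651 1160266056/505606651 2647543131/505606651; 1160266056/505606651 3466611405/2022426604 647571084/505606651; 2647543131/505606651 647571084/505606651 1663677249/505606651]
step 2: x' = [-26800344816202/7414457118309, -8282615293969/7414457118309, -23309462243453/7414457118309], P' = [63709549808096/7414457118309 16021890321431/7414457118309 37188240078178/7414457118309; 16021890321431/7414457118309 12351565821968/7414457118309 8902979495980/7414457118309; 37188240078178/7414457118309 8902979495980/7414457118309 23419445237870/7414457118309]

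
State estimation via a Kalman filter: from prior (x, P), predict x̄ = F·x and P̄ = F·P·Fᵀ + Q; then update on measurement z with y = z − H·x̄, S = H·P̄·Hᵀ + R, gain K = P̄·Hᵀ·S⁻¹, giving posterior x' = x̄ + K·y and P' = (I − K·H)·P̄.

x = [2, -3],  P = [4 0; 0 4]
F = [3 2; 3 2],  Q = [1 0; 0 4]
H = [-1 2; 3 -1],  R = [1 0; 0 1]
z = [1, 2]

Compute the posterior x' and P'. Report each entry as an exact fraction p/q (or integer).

x' = [6865/6891, 6860/6891]
P' = [1373/6891 1372/6891; 1372/6891 2696/6891]

x̄ = F·x = [0, 0]
P̄ = F·P·Fᵀ + Q = [53 52; 52 56]
y = z − H·x̄ = [1, 2]
S = H·P̄·Hᵀ + R = [70 93; 93 222]
K = P̄·Hᵀ·S⁻¹ = [457/2297 2747/6891; 1340/2297 1420/6891]
x' = x̄ + K·y = [6865/6891, 6860/6891]
P' = (I − K·H)·P̄ = [1373/6891 1372/6891; 1372/6891 2696/6891]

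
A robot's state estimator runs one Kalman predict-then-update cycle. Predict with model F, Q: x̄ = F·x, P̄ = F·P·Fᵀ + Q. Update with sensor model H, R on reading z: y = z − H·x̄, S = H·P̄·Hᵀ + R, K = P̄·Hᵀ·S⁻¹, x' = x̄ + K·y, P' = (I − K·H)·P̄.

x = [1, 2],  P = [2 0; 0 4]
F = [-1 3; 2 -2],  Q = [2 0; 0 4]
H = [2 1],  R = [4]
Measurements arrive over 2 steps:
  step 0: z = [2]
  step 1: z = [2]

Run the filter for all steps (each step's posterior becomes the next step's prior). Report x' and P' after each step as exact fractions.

step 0: x' = [11/10, 1/10], P' = [31/5 -49/5; -49/5 91/5]
step 1: x' = [9/16, 41/48], P' = [257/32 -405/32; -405/32 2155/96]

step 0: x̄ = F·x = [5, -2]
step 0: P̄ = F·P·Fᵀ + Q = [40 -28; -28 28]
step 0: y = z − H·x̄ = [-6]
step 0: S = H·P̄·Hᵀ + R = [80]
step 0: K = P̄·Hᵀ·S⁻¹ = [13/20; -7/20]
step 0: x' = x̄ + K·y = [11/10, 1/10]
step 0: P' = (I − K·H)·P̄ = [31/5 -49/5; -49/5 91/5]
step 1: x̄ = F·x = [-4/5, 2]
step 1: P̄ = F·P·Fᵀ + Q = [1154/5 -200; -200 180]
step 1: y = z − H·x̄ = [8/5]
step 1: S = H·P̄·Hᵀ + R = [1536/5]
step 1: K = P̄·Hᵀ·S⁻¹ = [109/128; -275/384]
step 1: x' = x̄ + K·y = [9/16, 41/48]
step 1: P' = (I − K·H)·P̄ = [257/32 -405/32; -405/32 2155/96]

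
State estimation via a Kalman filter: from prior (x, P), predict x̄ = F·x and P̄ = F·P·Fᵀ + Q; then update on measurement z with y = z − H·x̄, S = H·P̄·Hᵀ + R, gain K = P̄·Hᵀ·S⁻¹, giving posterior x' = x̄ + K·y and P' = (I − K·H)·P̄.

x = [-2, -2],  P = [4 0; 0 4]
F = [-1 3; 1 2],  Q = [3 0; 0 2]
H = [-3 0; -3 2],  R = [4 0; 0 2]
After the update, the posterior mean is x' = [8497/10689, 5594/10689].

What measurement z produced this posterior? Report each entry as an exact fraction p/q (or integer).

x̄ = F·x = [-4, -6]
P̄ = F·P·Fᵀ + Q = [43 20; 20 22]
S = H·P̄·Hᵀ + R = [391 267; 267 237]
K = P̄·Hᵀ·S⁻¹ = [-1135/3563 -178/10689; -1658/3563 4882/10689]
x' − x̄ = [51253/10689, 69728/10689] = K·y
y = (KᵀK)⁻¹·Kᵀ·(x' − x̄) = [-15, -1]
z = y + H·x̄ = [-15, -1] + [12, 0] = [-3, -1]

z = [-3, -1]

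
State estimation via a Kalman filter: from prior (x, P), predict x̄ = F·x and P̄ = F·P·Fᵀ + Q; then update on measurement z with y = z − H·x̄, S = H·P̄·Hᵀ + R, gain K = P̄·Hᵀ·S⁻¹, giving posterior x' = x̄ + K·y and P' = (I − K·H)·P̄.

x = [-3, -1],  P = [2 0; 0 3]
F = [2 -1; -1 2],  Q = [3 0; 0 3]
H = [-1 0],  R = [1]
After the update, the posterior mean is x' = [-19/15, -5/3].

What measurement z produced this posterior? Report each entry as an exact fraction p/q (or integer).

x̄ = F·x = [-5, 1]
P̄ = F·P·Fᵀ + Q = [14 -10; -10 17]
S = H·P̄·Hᵀ + R = [15]
K = P̄·Hᵀ·S⁻¹ = [-14/15; 2/3]
x' − x̄ = [56/15, -8/3] = K·y
y = (KᵀK)⁻¹·Kᵀ·(x' − x̄) = [-4]
z = y + H·x̄ = [-4] + [5] = [1]

z = [1]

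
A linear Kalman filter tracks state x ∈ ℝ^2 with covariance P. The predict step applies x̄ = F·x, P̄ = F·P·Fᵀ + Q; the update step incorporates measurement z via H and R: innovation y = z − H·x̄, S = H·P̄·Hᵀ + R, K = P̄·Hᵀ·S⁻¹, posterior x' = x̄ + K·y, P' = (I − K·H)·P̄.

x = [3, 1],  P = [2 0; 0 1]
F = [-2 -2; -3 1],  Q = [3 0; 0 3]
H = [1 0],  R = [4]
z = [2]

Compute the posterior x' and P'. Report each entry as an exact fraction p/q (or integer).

x̄ = F·x = [-8, -8]
P̄ = F·P·Fᵀ + Q = [15 10; 10 22]
y = z − H·x̄ = [10]
S = H·P̄·Hᵀ + R = [19]
K = P̄·Hᵀ·S⁻¹ = [15/19; 10/19]
x' = x̄ + K·y = [-2/19, -52/19]
P' = (I − K·H)·P̄ = [60/19 40/19; 40/19 318/19]

x' = [-2/19, -52/19]
P' = [60/19 40/19; 40/19 318/19]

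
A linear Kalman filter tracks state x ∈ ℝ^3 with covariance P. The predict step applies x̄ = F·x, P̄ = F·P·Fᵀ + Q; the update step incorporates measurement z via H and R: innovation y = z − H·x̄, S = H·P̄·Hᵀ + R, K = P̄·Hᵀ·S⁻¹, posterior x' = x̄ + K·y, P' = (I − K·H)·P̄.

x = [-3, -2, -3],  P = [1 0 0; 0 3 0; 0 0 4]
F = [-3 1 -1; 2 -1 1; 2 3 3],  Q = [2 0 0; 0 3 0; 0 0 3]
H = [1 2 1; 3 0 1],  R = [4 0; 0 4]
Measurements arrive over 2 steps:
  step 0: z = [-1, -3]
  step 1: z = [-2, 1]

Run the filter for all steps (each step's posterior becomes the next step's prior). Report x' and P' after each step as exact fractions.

step 0: x̄ = F·x = [10, -7, -21]
step 0: P̄ = F·P·Fᵀ + Q = [18 -13 -9; -13 14 7; -9 7 70]
step 0: y = z − H·x̄ = [24, -12]
step 0: S = H·P̄·Hᵀ + R = [106 24; 24 182]
step 0: K = P̄·Hᵀ·S⁻¹ = [-2087/9358 2589/9358; 1193/4679 -980/4679; 6309/9358 1379/9358]
step 0: x' = x̄ + K·y = [6212/4679, 7639/4679, -30825/4679]
step 0: P' = (I − K·H)·P̄ = [8230/4679 3554/4679 -19512/4679; 3554/4679 7900/4679 -14582/4679; -19512/4679 -14582/4679 61294/4679]
step 1: x̄ = F·x = [19828/4679, -26040/4679, -57134/4679]
step 1: P̄ = F·P·Fᵀ + Q = [43390/4679 -32408/4679 -19808/4679; -32408/4679 53051/4679 51222/4679; -19808/4679 51222/4679 215731/4679]
step 1: y = z − H·x̄ = [80028/4679, 2329/4679]
step 1: S = H·P̄·Hᵀ + R = [525681/4679 174665/4679; 174665/4679 506109/4679]
step 1: K = P̄·Hᵀ·S⁻¹ = [-2144971/12585169 3484577/12585169; 7614453/25170338 -4915669/25170338; 6609578/12585169 1605757/12585169]
step 1: x' = x̄ + K·y = [18379263/12585169, -12292103/25170338, -39826871/12585169]
step 1: P' = (I − K·H)·P̄ = [15614418/12585169 4355322/12585169 -32904946/12585169; 4355322/12585169 16885444/12585169 -22897304/12585169; -32904946/12585169 -22897304/12585169 105137866/12585169]

step 0: x' = [6212/4679, 7639/4679, -30825/4679], P' = [8230/4679 3554/4679 -19512/4679; 3554/4679 7900/4679 -14582/4679; -19512/4679 -14582/4679 61294/4679]
step 1: x' = [18379263/12585169, -12292103/25170338, -39826871/12585169], P' = [15614418/12585169 4355322/12585169 -32904946/12585169; 4355322/12585169 16885444/12585169 -22897304/12585169; -32904946/12585169 -22897304/12585169 105137866/12585169]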